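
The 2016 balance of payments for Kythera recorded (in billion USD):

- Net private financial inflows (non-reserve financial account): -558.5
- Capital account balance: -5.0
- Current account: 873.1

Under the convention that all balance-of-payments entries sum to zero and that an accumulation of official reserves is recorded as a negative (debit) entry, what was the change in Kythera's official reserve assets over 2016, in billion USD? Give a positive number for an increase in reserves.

Official reserve transactions balance = -(873.1 + (-5.0) + (-558.5)) = -309.6
An accumulation of reserves is recorded as a debit (negative entry), so the change in the stock of reserves is the negative of that balance.
Change in official reserves = -(-309.6) = 309.6

309.6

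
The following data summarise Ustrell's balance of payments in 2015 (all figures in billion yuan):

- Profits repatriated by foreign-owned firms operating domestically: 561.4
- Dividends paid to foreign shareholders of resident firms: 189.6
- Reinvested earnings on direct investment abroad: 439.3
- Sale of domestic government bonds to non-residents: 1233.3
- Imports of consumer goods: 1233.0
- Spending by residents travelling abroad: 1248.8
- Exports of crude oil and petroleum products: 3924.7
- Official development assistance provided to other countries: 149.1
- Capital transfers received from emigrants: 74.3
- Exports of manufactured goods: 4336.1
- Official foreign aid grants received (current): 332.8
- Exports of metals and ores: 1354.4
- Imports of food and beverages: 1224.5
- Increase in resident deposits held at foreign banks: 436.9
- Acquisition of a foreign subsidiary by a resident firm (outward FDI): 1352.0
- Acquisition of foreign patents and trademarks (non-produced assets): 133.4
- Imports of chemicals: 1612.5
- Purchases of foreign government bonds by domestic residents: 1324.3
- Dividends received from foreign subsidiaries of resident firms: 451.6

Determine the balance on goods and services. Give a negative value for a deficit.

Goods: 1354.4 - 1224.5 + 3924.7 - 1233.0 + 4336.1 - 1612.5 = 5545.2
Services: -1248.8
Trade balance = 5545.2 + (-1248.8) = 4296.4
(Excluded from the trade balance — primary income: profits repatriated by foreign-owned firms operating domestically 561.4, dividends paid to foreign shareholders of resident firms 189.6, reinvested earnings on direct investment abroad 439.3, dividends received from foreign subsidiaries of resident firms 451.6; financial account: sale of domestic government bonds to non-residents 1233.3, increase in resident deposits held at foreign banks 436.9, acquisition of a foreign subsidiary by a resident firm (outward FDI) 1352.0, purchases of foreign government bonds by domestic residents 1324.3; secondary income: official development assistance provided to other countries 149.1, official foreign aid grants received (current) 332.8; capital account: capital transfers received from emigrants 74.3, acquisition of foreign patents and trademarks (non-produced assets) 133.4.)

4296.4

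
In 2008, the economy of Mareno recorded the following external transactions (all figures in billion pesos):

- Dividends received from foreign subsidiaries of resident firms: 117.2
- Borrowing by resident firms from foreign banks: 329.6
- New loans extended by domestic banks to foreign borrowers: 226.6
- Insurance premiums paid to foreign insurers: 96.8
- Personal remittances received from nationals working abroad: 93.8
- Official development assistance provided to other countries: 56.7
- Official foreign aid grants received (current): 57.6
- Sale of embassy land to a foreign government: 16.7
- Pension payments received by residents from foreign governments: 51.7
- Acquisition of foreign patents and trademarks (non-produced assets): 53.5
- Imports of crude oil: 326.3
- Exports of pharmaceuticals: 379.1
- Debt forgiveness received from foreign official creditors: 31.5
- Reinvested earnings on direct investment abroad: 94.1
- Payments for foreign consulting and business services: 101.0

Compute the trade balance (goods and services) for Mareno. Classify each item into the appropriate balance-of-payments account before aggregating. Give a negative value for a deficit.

-145.0

Goods: 379.1 - 326.3 = 52.8
Services: -101.0 - 96.8 = -197.8
Trade balance = 52.8 + (-197.8) = -145.0
(Excluded from the trade balance — primary income: dividends received from foreign subsidiaries of resident firms 117.2, reinvested earnings on direct investment abroad 94.1; financial account: borrowing by resident firms from foreign banks 329.6, new loans extended by domestic banks to foreign borrowers 226.6; secondary income: personal remittances received from nationals working abroad 93.8, official development assistance provided to other countries 56.7, official foreign aid grants received (current) 57.6, pension payments received by residents from foreign governments 51.7; capital account: sale of embassy land to a foreign government 16.7, acquisition of foreign patents and trademarks (non-produced assets) 53.5, debt forgiveness received from foreign official creditors 31.5.)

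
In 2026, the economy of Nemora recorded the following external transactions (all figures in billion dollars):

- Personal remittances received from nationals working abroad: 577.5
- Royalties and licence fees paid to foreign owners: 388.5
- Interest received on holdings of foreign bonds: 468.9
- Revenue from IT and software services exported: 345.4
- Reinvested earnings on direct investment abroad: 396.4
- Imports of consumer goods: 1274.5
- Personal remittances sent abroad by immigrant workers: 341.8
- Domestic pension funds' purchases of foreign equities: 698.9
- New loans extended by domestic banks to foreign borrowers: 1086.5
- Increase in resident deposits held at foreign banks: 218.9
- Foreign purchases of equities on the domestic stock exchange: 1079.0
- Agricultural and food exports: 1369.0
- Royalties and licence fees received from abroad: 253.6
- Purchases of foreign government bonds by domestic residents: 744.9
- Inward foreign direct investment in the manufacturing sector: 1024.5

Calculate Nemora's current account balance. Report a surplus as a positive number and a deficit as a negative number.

Goods: 1369.0 - 1274.5 = 94.5
Services: -388.5 + 345.4 + 253.6 = 210.5
Primary income: 396.4 + 468.9 = 865.3
Secondary income: 577.5 - 341.8 = 235.7
Current account = 94.5 + 210.5 + 865.3 + 235.7 = 1406.0
(Excluded from the current account — financial account: domestic pension funds' purchases of foreign equities 698.9, new loans extended by domestic banks to foreign borrowers 1086.5, increase in resident deposits held at foreign banks 218.9, foreign purchases of equities on the domestic stock exchange 1079.0, purchases of foreign government bonds by domestic residents 744.9, inward foreign direct investment in the manufacturing sector 1024.5.)

1406.0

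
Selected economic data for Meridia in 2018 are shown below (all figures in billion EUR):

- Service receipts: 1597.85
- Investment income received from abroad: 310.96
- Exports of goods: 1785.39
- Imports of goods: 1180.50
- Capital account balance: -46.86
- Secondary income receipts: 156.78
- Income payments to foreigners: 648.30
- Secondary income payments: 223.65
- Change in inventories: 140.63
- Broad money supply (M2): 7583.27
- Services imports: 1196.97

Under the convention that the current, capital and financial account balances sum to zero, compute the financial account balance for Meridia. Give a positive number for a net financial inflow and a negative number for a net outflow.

-554.70

Goods balance = 1785.39 - 1180.50 = 604.89
Services balance = 1597.85 - 1196.97 = 400.88
Trade balance (goods + services) = 604.89 + 400.88 = 1005.77
Net primary income = 310.96 - 648.30 = -337.34
Net secondary income = 156.78 - 223.65 = -66.87
Current account = 1005.77 + (-337.34) + (-66.87) = 601.56
Financial account = -(601.56 + (-46.86)) = -554.70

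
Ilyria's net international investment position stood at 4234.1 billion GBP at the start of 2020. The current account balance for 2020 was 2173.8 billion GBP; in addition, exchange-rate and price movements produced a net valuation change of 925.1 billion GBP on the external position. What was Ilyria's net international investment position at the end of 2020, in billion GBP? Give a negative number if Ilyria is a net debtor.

7333.0

Change in NIIP = current account + net valuation change = 2173.8 + 925.1 = 3098.9
End-of-year NIIP = 4234.1 + 3098.9 = 7333.0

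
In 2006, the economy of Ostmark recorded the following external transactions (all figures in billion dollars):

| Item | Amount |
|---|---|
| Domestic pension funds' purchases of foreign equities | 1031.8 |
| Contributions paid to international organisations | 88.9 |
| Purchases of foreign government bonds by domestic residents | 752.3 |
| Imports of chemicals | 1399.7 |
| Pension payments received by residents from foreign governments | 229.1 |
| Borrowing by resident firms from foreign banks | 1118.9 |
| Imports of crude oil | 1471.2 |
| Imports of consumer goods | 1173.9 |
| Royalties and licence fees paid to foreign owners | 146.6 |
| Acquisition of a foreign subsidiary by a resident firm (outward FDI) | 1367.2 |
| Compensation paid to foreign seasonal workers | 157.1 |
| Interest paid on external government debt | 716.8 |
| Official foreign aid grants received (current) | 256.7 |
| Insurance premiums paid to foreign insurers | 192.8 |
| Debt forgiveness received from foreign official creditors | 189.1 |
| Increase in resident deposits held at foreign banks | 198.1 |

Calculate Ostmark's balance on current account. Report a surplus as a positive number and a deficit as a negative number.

Goods: -1471.2 - 1399.7 - 1173.9 = -4044.8
Services: -146.6 - 192.8 = -339.4
Primary income: -157.1 - 716.8 = -873.9
Secondary income: 256.7 - 88.9 + 229.1 = 396.9
Current account = (-4044.8) + (-339.4) + (-873.9) + 396.9 = -4861.2
(Excluded from the current account — financial account: domestic pension funds' purchases of foreign equities 1031.8, purchases of foreign government bonds by domestic residents 752.3, borrowing by resident firms from foreign banks 1118.9, acquisition of a foreign subsidiary by a resident firm (outward FDI) 1367.2, increase in resident deposits held at foreign banks 198.1; capital account: debt forgiveness received from foreign official creditors 189.1.)

-4861.2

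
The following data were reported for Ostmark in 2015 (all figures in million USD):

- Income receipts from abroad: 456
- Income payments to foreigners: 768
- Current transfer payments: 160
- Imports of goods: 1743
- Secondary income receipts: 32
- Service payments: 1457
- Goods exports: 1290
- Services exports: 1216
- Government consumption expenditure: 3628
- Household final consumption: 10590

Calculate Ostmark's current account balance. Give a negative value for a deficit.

-1134

Goods balance = 1290 - 1743 = -453
Services balance = 1216 - 1457 = -241
Trade balance (goods + services) = -453 + (-241) = -694
Net primary income = 456 - 768 = -312
Net secondary income = 32 - 160 = -128
Current account = -694 + (-312) + (-128) = -1134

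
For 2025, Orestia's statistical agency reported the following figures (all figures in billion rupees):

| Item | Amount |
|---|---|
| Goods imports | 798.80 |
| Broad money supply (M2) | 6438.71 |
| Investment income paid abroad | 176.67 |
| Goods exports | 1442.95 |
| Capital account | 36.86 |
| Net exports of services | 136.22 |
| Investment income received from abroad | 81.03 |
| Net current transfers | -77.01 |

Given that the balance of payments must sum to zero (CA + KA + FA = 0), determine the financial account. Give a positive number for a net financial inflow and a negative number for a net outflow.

-644.58

Goods balance = 1442.95 - 798.80 = 644.15
Services balance = 136.22
Trade balance (goods + services) = 644.15 + 136.22 = 780.37
Net primary income = 81.03 - 176.67 = -95.64
Net secondary income = -77.01
Current account = 780.37 + (-95.64) + (-77.01) = 607.72
Financial account = -(607.72 + 36.86) = -644.58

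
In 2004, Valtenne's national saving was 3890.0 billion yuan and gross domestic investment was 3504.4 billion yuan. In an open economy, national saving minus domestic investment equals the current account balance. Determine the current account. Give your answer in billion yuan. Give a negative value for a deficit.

S - I = CA (net lending to the rest of the world).
CA = S - I = 3890.0 - 3504.4 = 385.6

385.6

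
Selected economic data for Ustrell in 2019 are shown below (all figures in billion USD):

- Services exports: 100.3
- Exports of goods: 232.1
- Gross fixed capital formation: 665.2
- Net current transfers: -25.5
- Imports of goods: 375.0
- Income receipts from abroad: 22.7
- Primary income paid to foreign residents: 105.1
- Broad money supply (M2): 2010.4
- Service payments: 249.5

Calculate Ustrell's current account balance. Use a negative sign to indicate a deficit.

Goods balance = 232.1 - 375.0 = -142.9
Services balance = 100.3 - 249.5 = -149.2
Trade balance (goods + services) = -142.9 + (-149.2) = -292.1
Net primary income = 22.7 - 105.1 = -82.4
Net secondary income = -25.5
Current account = -292.1 + (-82.4) + (-25.5) = -400.0

-400.0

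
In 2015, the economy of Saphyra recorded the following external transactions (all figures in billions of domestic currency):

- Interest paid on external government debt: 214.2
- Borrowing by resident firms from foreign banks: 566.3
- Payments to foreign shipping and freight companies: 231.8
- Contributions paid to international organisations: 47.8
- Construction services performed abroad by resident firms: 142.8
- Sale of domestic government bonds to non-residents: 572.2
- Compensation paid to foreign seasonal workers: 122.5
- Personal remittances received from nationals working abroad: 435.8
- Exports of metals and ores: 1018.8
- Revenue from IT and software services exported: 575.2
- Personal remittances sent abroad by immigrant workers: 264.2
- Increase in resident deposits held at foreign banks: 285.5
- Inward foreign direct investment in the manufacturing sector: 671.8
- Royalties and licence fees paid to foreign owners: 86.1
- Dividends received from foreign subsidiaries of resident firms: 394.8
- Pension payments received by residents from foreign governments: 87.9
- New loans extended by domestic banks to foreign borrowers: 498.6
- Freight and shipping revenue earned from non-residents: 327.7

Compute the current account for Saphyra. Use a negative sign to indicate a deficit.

Goods: 1018.8
Services: -231.8 + 327.7 + 575.2 - 86.1 + 142.8 = 727.8
Primary income: -122.5 + 394.8 - 214.2 = 58.1
Secondary income: -47.8 + 435.8 + 87.9 - 264.2 = 211.7
Current account = 1018.8 + 727.8 + 58.1 + 211.7 = 2016.4
(Excluded from the current account — financial account: borrowing by resident firms from foreign banks 566.3, sale of domestic government bonds to non-residents 572.2, increase in resident deposits held at foreign banks 285.5, inward foreign direct investment in the manufacturing sector 671.8, new loans extended by domestic banks to foreign borrowers 498.6.)

2016.4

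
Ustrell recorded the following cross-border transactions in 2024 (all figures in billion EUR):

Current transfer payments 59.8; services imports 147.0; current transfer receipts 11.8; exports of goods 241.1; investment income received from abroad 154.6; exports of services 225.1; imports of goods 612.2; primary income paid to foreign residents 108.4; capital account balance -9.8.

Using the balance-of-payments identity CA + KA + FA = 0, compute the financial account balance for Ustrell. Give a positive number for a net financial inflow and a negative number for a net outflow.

Goods balance = 241.1 - 612.2 = -371.1
Services balance = 225.1 - 147.0 = 78.1
Trade balance (goods + services) = -371.1 + 78.1 = -293.0
Net primary income = 154.6 - 108.4 = 46.2
Net secondary income = 11.8 - 59.8 = -48.0
Current account = -293.0 + 46.2 + (-48.0) = -294.8
Financial account = -(-294.8 + (-9.8)) = 304.6

304.6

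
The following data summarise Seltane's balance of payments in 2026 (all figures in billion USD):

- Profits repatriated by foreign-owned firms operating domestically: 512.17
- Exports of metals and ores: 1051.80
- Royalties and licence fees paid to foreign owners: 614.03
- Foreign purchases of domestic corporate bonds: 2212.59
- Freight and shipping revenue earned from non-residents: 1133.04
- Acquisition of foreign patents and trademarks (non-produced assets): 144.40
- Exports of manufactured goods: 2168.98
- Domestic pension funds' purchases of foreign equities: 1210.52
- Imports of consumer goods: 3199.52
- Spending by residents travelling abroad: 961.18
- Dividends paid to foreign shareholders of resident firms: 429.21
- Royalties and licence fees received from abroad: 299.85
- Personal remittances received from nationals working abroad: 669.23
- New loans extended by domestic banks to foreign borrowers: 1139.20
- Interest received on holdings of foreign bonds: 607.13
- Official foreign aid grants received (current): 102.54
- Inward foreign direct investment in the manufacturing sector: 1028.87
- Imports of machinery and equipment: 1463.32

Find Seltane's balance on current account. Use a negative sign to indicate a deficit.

-1146.86

Goods: -1463.32 - 3199.52 + 2168.98 + 1051.80 = -1442.06
Services: -961.18 + 299.85 + 1133.04 - 614.03 = -142.32
Primary income: -429.21 - 512.17 + 607.13 = -334.25
Secondary income: 669.23 + 102.54 = 771.77
Current account = (-1442.06) + (-142.32) + (-334.25) + 771.77 = -1146.86
(Excluded from the current account — financial account: foreign purchases of domestic corporate bonds 2212.59, domestic pension funds' purchases of foreign equities 1210.52, new loans extended by domestic banks to foreign borrowers 1139.20, inward foreign direct investment in the manufacturing sector 1028.87; capital account: acquisition of foreign patents and trademarks (non-produced assets) 144.40.)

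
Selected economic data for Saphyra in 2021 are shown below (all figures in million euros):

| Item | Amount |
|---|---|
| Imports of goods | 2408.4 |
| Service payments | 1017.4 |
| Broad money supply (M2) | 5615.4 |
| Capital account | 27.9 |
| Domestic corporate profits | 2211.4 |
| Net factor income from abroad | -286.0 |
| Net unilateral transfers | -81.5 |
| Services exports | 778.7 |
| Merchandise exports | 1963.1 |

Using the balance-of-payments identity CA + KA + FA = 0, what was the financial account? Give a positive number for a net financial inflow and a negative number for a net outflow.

Goods balance = 1963.1 - 2408.4 = -445.3
Services balance = 778.7 - 1017.4 = -238.7
Trade balance (goods + services) = -445.3 + (-238.7) = -684.0
Net primary income = -286.0
Net secondary income = -81.5
Current account = -684.0 + (-286.0) + (-81.5) = -1051.5
Financial account = -(-1051.5 + 27.9) = 1023.6

1023.6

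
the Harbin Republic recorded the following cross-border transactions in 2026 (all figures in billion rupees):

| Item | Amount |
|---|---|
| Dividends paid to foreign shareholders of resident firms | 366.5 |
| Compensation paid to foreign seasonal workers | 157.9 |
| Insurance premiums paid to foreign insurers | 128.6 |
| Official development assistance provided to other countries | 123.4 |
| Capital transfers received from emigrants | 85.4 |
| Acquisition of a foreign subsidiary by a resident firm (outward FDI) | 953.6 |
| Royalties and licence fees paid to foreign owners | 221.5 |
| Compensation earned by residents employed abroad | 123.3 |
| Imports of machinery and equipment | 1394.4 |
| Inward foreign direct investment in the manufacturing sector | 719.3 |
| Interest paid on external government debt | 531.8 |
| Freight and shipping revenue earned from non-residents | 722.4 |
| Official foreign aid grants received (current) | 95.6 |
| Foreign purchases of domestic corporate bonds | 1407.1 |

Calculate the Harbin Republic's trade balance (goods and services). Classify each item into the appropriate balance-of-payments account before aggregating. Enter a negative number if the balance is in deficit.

Goods: -1394.4
Services: 722.4 - 128.6 - 221.5 = 372.3
Trade balance = -1394.4 + 372.3 = -1022.1
(Excluded from the trade balance — primary income: dividends paid to foreign shareholders of resident firms 366.5, compensation paid to foreign seasonal workers 157.9, compensation earned by residents employed abroad 123.3, interest paid on external government debt 531.8; secondary income: official development assistance provided to other countries 123.4, official foreign aid grants received (current) 95.6; capital account: capital transfers received from emigrants 85.4; financial account: acquisition of a foreign subsidiary by a resident firm (outward FDI) 953.6, inward foreign direct investment in the manufacturing sector 719.3, foreign purchases of domestic corporate bonds 1407.1.)

-1022.1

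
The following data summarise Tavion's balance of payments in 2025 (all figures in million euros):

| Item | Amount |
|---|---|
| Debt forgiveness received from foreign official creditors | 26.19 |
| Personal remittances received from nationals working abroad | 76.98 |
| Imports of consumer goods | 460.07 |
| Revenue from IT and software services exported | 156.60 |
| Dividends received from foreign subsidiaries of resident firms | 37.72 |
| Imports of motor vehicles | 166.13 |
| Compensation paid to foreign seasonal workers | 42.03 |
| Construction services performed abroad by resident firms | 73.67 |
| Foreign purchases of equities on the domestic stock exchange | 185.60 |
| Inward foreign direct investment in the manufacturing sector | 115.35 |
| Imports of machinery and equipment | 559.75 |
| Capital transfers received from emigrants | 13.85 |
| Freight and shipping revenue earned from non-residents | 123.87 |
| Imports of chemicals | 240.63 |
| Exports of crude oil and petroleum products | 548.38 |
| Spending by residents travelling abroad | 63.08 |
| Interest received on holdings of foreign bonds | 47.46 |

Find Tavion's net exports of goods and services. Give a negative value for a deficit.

-587.14

Goods: -240.63 - 460.07 + 548.38 - 559.75 - 166.13 = -878.20
Services: -63.08 + 73.67 + 156.60 + 123.87 = 291.06
Trade balance = -878.20 + 291.06 = -587.14
(Excluded from the trade balance — capital account: debt forgiveness received from foreign official creditors 26.19, capital transfers received from emigrants 13.85; secondary income: personal remittances received from nationals working abroad 76.98; primary income: dividends received from foreign subsidiaries of resident firms 37.72, compensation paid to foreign seasonal workers 42.03, interest received on holdings of foreign bonds 47.46; financial account: foreign purchases of equities on the domestic stock exchange 185.60, inward foreign direct investment in the manufacturing sector 115.35.)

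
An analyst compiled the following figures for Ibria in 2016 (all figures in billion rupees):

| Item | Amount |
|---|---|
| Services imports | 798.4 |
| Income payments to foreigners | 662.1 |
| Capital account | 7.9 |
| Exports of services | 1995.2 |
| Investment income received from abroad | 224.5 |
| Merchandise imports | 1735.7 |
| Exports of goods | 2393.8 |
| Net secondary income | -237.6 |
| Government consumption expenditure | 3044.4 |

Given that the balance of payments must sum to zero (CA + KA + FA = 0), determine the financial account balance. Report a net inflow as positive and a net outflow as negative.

Goods balance = 2393.8 - 1735.7 = 658.1
Services balance = 1995.2 - 798.4 = 1196.8
Trade balance (goods + services) = 658.1 + 1196.8 = 1854.9
Net primary income = 224.5 - 662.1 = -437.6
Net secondary income = -237.6
Current account = 1854.9 + (-437.6) + (-237.6) = 1179.7
Financial account = -(1179.7 + 7.9) = -1187.6

-1187.6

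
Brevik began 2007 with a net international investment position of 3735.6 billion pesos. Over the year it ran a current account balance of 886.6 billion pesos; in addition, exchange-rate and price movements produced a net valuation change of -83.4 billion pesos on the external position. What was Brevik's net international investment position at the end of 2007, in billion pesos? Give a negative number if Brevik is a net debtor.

Change in NIIP = current account + net valuation change = 886.6 + (-83.4) = 803.2
End-of-year NIIP = 3735.6 + 803.2 = 4538.8

4538.8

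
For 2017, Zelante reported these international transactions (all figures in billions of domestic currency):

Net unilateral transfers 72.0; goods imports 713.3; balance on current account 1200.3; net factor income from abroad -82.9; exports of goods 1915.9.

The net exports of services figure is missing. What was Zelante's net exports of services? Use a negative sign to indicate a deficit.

Current account = goods balance + services balance + net primary income + net secondary income
Sum of the known components = 1191.7
Net exports of services = CA - (known components) = 1200.3 - 1191.7 = 8.6

8.6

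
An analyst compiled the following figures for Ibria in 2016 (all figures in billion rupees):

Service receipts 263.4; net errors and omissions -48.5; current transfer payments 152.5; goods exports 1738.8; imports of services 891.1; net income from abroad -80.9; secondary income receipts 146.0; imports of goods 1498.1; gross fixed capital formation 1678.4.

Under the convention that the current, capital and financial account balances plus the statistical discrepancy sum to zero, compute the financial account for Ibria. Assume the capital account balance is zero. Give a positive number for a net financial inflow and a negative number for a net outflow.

522.9

Goods balance = 1738.8 - 1498.1 = 240.7
Services balance = 263.4 - 891.1 = -627.7
Trade balance (goods + services) = 240.7 + (-627.7) = -387.0
Net primary income = -80.9
Net secondary income = 146.0 - 152.5 = -6.5
Current account = -387.0 + (-80.9) + (-6.5) = -474.4
Financial account = -(-474.4 + (-48.5)) = 522.9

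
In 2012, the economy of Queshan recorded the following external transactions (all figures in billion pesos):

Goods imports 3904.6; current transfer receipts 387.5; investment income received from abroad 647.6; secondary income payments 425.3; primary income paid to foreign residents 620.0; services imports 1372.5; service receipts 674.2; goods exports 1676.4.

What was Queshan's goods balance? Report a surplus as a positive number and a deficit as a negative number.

-2228.2

Goods balance = 1676.4 - 3904.6 = -2228.2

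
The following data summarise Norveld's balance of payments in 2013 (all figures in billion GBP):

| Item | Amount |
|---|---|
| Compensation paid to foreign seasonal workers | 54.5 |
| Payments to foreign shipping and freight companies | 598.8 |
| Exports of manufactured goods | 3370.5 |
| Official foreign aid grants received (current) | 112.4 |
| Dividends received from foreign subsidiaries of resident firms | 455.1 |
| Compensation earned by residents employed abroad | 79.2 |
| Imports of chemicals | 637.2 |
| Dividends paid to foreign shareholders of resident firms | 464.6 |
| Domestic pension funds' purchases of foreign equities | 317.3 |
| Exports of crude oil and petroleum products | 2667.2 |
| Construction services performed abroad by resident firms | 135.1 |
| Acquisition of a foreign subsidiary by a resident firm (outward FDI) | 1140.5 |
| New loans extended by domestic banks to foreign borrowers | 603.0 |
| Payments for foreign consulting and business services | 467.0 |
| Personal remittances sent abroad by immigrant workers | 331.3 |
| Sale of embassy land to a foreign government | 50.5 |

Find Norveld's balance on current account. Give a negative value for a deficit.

4266.1

Goods: 3370.5 - 637.2 + 2667.2 = 5400.5
Services: 135.1 - 467.0 - 598.8 = -930.7
Primary income: 79.2 + 455.1 - 464.6 - 54.5 = 15.2
Secondary income: -331.3 + 112.4 = -218.9
Current account = 5400.5 + (-930.7) + 15.2 + (-218.9) = 4266.1
(Excluded from the current account — financial account: domestic pension funds' purchases of foreign equities 317.3, acquisition of a foreign subsidiary by a resident firm (outward FDI) 1140.5, new loans extended by domestic banks to foreign borrowers 603.0; capital account: sale of embassy land to a foreign government 50.5.)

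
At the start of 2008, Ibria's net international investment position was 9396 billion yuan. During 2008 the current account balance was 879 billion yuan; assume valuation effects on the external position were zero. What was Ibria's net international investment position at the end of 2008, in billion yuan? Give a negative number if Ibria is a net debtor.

10275

With no valuation effects, change in NIIP = current account = 879
End-of-year NIIP = 9396 + 879 = 10275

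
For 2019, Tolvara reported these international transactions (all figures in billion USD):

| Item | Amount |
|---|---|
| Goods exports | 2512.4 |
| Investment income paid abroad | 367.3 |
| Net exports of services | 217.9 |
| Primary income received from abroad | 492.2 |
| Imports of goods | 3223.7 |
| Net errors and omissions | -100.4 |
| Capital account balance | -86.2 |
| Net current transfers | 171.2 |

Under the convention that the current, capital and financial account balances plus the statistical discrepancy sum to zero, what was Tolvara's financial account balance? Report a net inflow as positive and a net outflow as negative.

Goods balance = 2512.4 - 3223.7 = -711.3
Services balance = 217.9
Trade balance (goods + services) = -711.3 + 217.9 = -493.4
Net primary income = 492.2 - 367.3 = 124.9
Net secondary income = 171.2
Current account = -493.4 + 124.9 + 171.2 = -197.3
Financial account = -(-197.3 + (-86.2) + (-100.4)) = 383.9

383.9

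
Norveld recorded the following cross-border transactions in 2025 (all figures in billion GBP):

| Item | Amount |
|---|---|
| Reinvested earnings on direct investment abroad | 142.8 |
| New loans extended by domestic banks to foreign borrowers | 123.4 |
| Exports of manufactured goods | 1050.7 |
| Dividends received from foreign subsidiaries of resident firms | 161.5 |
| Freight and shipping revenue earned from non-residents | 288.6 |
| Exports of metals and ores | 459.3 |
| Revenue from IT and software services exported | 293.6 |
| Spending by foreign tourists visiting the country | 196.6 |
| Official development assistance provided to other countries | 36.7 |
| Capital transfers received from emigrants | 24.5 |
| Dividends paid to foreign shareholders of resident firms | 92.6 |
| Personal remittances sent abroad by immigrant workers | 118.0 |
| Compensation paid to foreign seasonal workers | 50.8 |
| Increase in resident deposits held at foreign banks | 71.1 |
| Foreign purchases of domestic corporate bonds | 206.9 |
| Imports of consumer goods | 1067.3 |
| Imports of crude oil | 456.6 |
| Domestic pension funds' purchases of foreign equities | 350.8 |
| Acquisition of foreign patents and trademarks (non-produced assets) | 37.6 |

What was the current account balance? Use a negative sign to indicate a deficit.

Goods: 459.3 + 1050.7 - 456.6 - 1067.3 = -13.9
Services: 288.6 + 196.6 + 293.6 = 778.8
Primary income: 161.5 - 92.6 - 50.8 + 142.8 = 160.9
Secondary income: -36.7 - 118.0 = -154.7
Current account = (-13.9) + 778.8 + 160.9 + (-154.7) = 771.1
(Excluded from the current account — financial account: new loans extended by domestic banks to foreign borrowers 123.4, increase in resident deposits held at foreign banks 71.1, foreign purchases of domestic corporate bonds 206.9, domestic pension funds' purchases of foreign equities 350.8; capital account: capital transfers received from emigrants 24.5, acquisition of foreign patents and trademarks (non-produced assets) 37.6.)

771.1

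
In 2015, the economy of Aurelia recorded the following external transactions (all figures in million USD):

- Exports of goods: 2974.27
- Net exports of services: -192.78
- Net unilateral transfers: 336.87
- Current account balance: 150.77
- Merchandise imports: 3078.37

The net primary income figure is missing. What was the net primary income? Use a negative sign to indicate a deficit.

Current account = goods balance + services balance + net primary income + net secondary income
Sum of the known components = 39.99
Net primary income = CA - (known components) = 150.77 - 39.99 = 110.78

110.78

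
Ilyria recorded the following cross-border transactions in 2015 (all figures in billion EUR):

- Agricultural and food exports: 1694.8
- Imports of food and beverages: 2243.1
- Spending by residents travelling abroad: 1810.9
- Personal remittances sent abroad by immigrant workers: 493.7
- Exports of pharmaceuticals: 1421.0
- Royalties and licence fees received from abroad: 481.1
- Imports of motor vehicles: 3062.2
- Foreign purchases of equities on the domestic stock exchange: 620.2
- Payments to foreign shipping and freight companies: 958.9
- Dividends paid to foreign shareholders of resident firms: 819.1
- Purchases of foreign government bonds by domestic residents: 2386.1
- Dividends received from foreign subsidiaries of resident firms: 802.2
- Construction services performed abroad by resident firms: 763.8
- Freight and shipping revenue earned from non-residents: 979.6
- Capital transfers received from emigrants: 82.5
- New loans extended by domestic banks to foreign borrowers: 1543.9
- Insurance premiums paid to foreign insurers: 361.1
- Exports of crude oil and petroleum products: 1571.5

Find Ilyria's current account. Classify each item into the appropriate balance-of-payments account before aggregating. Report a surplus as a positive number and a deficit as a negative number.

Goods: 1571.5 + 1694.8 - 3062.2 + 1421.0 - 2243.1 = -618.0
Services: -1810.9 + 763.8 + 481.1 - 958.9 + 979.6 - 361.1 = -906.4
Primary income: -819.1 + 802.2 = -16.9
Secondary income: -493.7
Current account = (-618.0) + (-906.4) + (-16.9) + (-493.7) = -2035.0
(Excluded from the current account — financial account: foreign purchases of equities on the domestic stock exchange 620.2, purchases of foreign government bonds by domestic residents 2386.1, new loans extended by domestic banks to foreign borrowers 1543.9; capital account: capital transfers received from emigrants 82.5.)

-2035.0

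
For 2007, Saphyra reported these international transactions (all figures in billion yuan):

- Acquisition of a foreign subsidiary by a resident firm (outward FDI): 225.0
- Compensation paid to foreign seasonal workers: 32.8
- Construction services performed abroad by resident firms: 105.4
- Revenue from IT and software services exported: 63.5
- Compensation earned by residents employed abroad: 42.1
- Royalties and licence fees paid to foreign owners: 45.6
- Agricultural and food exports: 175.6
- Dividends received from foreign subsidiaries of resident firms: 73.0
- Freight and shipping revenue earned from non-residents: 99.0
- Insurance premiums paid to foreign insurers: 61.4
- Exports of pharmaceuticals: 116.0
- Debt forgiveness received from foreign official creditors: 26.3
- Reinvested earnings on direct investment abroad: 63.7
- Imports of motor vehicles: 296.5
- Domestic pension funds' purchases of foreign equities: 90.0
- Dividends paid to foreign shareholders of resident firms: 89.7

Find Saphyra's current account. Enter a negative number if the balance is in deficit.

212.3

Goods: 116.0 + 175.6 - 296.5 = -4.9
Services: 105.4 - 45.6 + 63.5 - 61.4 + 99.0 = 160.9
Primary income: 42.1 - 89.7 + 63.7 + 73.0 - 32.8 = 56.3
Current account = (-4.9) + 160.9 + 56.3 = 212.3
(Excluded from the current account — financial account: acquisition of a foreign subsidiary by a resident firm (outward FDI) 225.0, domestic pension funds' purchases of foreign equities 90.0; capital account: debt forgiveness received from foreign official creditors 26.3.)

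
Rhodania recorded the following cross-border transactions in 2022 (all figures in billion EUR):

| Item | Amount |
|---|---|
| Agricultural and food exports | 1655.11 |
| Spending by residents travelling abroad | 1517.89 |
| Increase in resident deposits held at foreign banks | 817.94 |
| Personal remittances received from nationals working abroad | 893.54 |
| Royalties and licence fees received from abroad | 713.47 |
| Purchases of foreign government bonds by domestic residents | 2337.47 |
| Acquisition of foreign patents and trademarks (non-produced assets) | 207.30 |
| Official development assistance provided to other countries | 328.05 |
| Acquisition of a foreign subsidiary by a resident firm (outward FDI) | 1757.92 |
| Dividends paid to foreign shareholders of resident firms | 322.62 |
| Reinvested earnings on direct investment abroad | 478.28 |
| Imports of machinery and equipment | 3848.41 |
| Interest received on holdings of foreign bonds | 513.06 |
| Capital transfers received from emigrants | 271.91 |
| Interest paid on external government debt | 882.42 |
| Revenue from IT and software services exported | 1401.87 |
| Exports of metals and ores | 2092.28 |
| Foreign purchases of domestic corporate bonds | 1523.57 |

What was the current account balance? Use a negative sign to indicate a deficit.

Goods: 1655.11 + 2092.28 - 3848.41 = -101.02
Services: 713.47 + 1401.87 - 1517.89 = 597.45
Primary income: -322.62 + 513.06 - 882.42 + 478.28 = -213.70
Secondary income: -328.05 + 893.54 = 565.49
Current account = (-101.02) + 597.45 + (-213.70) + 565.49 = 848.22
(Excluded from the current account — financial account: increase in resident deposits held at foreign banks 817.94, purchases of foreign government bonds by domestic residents 2337.47, acquisition of a foreign subsidiary by a resident firm (outward FDI) 1757.92, foreign purchases of domestic corporate bonds 1523.57; capital account: acquisition of foreign patents and trademarks (non-produced assets) 207.30, capital transfers received from emigrants 271.91.)

848.22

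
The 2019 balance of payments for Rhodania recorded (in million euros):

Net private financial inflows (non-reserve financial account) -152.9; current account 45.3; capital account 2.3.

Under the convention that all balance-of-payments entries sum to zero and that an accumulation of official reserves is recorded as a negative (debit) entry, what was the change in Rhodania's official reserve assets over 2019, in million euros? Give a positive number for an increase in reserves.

Official reserve transactions balance = -(45.3 + 2.3 + (-152.9)) = 105.3
An accumulation of reserves is recorded as a debit (negative entry), so the change in the stock of reserves is the negative of that balance.
Change in official reserves = -(105.3) = -105.3

-105.3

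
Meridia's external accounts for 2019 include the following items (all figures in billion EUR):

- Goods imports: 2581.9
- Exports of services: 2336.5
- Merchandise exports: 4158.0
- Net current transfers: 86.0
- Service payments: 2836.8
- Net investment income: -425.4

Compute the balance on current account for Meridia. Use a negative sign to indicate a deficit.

736.4

Goods balance = 4158.0 - 2581.9 = 1576.1
Services balance = 2336.5 - 2836.8 = -500.3
Trade balance (goods + services) = 1576.1 + (-500.3) = 1075.8
Net primary income = -425.4
Net secondary income = 86.0
Current account = 1075.8 + (-425.4) + 86.0 = 736.4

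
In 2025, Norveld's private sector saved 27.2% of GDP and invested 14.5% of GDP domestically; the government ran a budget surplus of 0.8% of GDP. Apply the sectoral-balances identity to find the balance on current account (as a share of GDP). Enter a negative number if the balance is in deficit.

By the sectoral-balances identity, CA = (S_private - I) + (T - G).
Private balance = 27.2 - 14.5 = 12.7
Government balance (T - G) = 0.8
CA = 12.7 + 0.8 = 13.5

13.5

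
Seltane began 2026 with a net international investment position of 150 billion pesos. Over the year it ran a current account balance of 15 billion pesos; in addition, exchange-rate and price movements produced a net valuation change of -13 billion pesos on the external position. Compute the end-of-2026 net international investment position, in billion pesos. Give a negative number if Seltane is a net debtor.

Change in NIIP = current account + net valuation change = 15 + (-13) = 2
End-of-year NIIP = 150 + 2 = 152

152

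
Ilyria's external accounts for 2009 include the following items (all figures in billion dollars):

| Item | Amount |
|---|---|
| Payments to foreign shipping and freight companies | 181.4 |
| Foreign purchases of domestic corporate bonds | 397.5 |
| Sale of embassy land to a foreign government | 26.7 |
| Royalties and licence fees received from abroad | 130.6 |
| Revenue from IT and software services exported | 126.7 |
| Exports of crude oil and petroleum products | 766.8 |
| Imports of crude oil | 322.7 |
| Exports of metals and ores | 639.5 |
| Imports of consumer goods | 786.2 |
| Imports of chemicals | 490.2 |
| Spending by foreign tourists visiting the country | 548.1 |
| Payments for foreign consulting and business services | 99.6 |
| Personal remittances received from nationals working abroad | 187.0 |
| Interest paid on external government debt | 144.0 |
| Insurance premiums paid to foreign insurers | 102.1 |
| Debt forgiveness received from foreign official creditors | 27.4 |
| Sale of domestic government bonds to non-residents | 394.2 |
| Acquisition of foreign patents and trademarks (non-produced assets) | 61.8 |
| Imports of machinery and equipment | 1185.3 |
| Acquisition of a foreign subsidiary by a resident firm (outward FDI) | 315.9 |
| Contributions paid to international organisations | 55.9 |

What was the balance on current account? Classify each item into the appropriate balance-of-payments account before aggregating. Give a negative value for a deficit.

-968.7

Goods: 639.5 - 322.7 - 1185.3 - 490.2 + 766.8 - 786.2 = -1378.1
Services: -181.4 - 102.1 + 130.6 + 126.7 - 99.6 + 548.1 = 422.3
Primary income: -144.0
Secondary income: -55.9 + 187.0 = 131.1
Current account = (-1378.1) + 422.3 + (-144.0) + 131.1 = -968.7
(Excluded from the current account — financial account: foreign purchases of domestic corporate bonds 397.5, sale of domestic government bonds to non-residents 394.2, acquisition of a foreign subsidiary by a resident firm (outward FDI) 315.9; capital account: sale of embassy land to a foreign government 26.7, debt forgiveness received from foreign official creditors 27.4, acquisition of foreign patents and trademarks (non-produced assets) 61.8.)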